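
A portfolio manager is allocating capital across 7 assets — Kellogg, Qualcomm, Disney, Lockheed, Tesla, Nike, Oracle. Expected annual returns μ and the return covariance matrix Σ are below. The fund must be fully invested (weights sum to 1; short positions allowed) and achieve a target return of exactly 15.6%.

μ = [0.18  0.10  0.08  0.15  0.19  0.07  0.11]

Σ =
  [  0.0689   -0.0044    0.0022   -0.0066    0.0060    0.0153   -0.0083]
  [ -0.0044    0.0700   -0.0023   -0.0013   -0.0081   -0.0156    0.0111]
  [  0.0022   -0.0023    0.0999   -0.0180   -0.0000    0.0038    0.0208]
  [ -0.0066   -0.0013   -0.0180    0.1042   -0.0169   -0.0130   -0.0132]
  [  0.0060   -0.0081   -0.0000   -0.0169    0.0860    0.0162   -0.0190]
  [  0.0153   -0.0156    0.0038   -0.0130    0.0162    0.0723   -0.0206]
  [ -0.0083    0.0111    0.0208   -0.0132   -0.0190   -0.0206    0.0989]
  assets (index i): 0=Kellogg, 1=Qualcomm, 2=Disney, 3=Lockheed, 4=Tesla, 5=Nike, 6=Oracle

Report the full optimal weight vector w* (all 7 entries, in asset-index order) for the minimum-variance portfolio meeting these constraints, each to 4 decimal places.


u=Σ⁻¹μ = [2.6999  1.9462  0.7775  2.6715  2.9752  1.1978  2.1345]
v=Σ⁻¹𝟙 = [13.6443  19.3334  9.4277  19.5383  16.4380  19.2596  16.8809]
a=μᵀu=2.027450  b=𝟙ᵀu=14.402554  c=𝟙ᵀv=114.522136  D=ac−b²=24.754315
λ₁=(c·0.156−b)/D = (114.522136·0.156−14.402554)/24.754315 = 0.139891
λ₂=(a−b·0.156)/D = (2.027450−14.402554·0.156)/24.754315 = -0.008861
w* = 0.139891·u + -0.008861·v:
  w_0 = 0.139891·2.6999 + -0.008861·13.6443 = 0.2568  (Kellogg)
  w_1 = 0.139891·1.9462 + -0.008861·19.3334 = 0.1009  (Qualcomm)
  w_2 = 0.139891·0.7775 + -0.008861·9.4277 = 0.0252  (Disney)
  w_3 = 0.139891·2.6715 + -0.008861·19.5383 = 0.2006  (Lockheed)
  w_4 = 0.139891·2.9752 + -0.008861·16.4380 = 0.2705  (Tesla)
  w_5 = 0.139891·1.1978 + -0.008861·19.2596 = -0.0031  (Nike)
  w_6 = 0.139891·2.1345 + -0.008861·16.8809 = 0.1490  (Oracle)
Σw_i=1.0000  μᵀw=0.1560
σ²=wᵀΣw=λ₁·μ_p+λ₂ = 0.139891·0.156 + -0.008861 = 0.012962 ≈ 0.0130

0.2568  0.1009  0.0252  0.2006  0.2705  -0.0031  0.1490


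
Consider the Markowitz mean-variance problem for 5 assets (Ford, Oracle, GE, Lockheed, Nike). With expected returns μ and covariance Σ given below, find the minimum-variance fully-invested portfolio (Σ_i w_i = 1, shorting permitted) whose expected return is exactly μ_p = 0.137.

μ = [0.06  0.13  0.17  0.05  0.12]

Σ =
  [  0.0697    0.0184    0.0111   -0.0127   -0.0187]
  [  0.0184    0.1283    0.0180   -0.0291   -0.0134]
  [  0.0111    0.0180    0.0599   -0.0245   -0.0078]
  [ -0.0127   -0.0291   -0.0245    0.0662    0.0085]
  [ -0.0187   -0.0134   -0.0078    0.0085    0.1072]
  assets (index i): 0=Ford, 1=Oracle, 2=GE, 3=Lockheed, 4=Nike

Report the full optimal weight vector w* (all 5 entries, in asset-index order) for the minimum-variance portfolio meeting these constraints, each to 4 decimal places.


-0.0360  0.1312  0.5370  0.1903  0.1775

p=Σ⁻¹μ = [0.8531  1.1199  3.5759  2.5464  1.4665]
q=Σ⁻¹𝟙 = [16.7213  10.1483  24.5860  30.2164  12.9068]
a=μᵀp=1.107977  b=𝟙ᵀp=9.561800  c=𝟙ᵀq=94.578676  D=ac−b²=13.362999
λ₁=(c·0.137−b)/D = (94.578676·0.137−9.561800)/13.362999 = 0.254096
λ₂=(a−b·0.137)/D = (1.107977−9.561800·0.137)/13.362999 = -0.015116
w* = 0.254096·p + -0.015116·q:
  w_0 = 0.254096·0.8531 + -0.015116·16.7213 = -0.0360  (Ford)
  w_1 = 0.254096·1.1199 + -0.015116·10.1483 = 0.1312  (Oracle)
  w_2 = 0.254096·3.5759 + -0.015116·24.5860 = 0.5370  (GE)
  w_3 = 0.254096·2.5464 + -0.015116·30.2164 = 0.1903  (Lockheed)
  w_4 = 0.254096·1.4665 + -0.015116·12.9068 = 0.1775  (Nike)
Σw_i=1.0000  μᵀw=0.1370
σ²=wᵀΣw=λ₁·μ_p+λ₂ = 0.254096·0.137 + -0.015116 = 0.019696 ≈ 0.0197


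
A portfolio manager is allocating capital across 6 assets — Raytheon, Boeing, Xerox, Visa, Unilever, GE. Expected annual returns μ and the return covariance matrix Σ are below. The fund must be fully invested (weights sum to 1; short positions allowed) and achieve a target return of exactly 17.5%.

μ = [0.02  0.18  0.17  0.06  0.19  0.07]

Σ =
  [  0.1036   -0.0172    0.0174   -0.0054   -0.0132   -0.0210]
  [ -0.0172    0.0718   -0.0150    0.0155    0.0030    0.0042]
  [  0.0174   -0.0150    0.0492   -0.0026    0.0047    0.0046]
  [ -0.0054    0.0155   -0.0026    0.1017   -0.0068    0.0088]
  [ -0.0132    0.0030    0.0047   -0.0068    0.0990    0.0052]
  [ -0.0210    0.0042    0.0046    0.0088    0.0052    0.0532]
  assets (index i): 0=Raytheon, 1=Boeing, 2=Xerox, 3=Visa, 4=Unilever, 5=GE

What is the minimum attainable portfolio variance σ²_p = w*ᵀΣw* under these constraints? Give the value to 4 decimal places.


0.0185

p=Σ⁻¹μ = [0.4087  3.2978  4.1104  0.2687  1.6627  0.6544]
q=Σ⁻¹𝟙 = [15.3074  18.2091  18.0391  7.3149  10.2049  19.6346]
a=μᵀp=1.678385  b=𝟙ᵀp=10.402687  c=𝟙ᵀq=88.710079  D=ac−b²=40.673803
λ₁=(c·0.175−b)/D = (88.710079·0.175−10.402687)/40.673803 = 0.125918
λ₂=(a−b·0.175)/D = (1.678385−10.402687·0.175)/40.673803 = -0.003493
w* = 0.125918·p + -0.003493·q:
  w_0 = 0.125918·0.4087 + -0.003493·15.3074 = -0.0020  (Raytheon)
  w_1 = 0.125918·3.2978 + -0.003493·18.2091 = 0.3516  (Boeing)
  w_2 = 0.125918·4.1104 + -0.003493·18.0391 = 0.4546  (Xerox)
  w_3 = 0.125918·0.2687 + -0.003493·7.3149 = 0.0083  (Visa)
  w_4 = 0.125918·1.6627 + -0.003493·10.2049 = 0.1737  (Unilever)
  w_5 = 0.125918·0.6544 + -0.003493·19.6346 = 0.0138  (GE)
Σw_i=1.0000  μᵀw=0.1750
σ²=wᵀΣw=λ₁·μ_p+λ₂ = 0.125918·0.175 + -0.003493 = 0.018542 ≈ 0.0185


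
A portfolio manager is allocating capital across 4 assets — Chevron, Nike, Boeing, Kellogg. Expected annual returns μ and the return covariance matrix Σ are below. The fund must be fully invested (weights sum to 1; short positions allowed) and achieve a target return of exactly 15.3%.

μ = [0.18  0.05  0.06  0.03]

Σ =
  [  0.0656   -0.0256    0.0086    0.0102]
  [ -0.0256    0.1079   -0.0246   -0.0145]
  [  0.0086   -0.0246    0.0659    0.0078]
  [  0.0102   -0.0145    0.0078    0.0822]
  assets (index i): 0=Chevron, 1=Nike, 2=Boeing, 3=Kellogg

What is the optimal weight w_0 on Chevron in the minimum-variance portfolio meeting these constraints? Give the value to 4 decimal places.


0.7698

g=Σ⁻¹μ = [3.1602  1.4658  1.0294  0.1337]
h=Σ⁻¹𝟙 = [18.6104  19.4851  18.6556  11.5230]
a=μᵀg=0.707903  b=𝟙ᵀg=5.789158  c=𝟙ᵀh=68.274125  D=ac−b²=14.817074
λ₁=(c·0.153−b)/D = (68.274125·0.153−5.789158)/14.817074 = 0.314285
λ₂=(a−b·0.153)/D = (0.707903−5.789158·0.153)/14.817074 = -0.012002
w* = 0.314285·g + -0.012002·h:
  w_0 = 0.314285·3.1602 + -0.012002·18.6104 = 0.7698  (Chevron)
  w_1 = 0.314285·1.4658 + -0.012002·19.4851 = 0.2268  (Nike)
  w_2 = 0.314285·1.0294 + -0.012002·18.6556 = 0.0996  (Boeing)
  w_3 = 0.314285·0.1337 + -0.012002·11.5230 = -0.0963  (Kellogg)
Σw_i=1.0000  μᵀw=0.1530
σ²=wᵀΣw=λ₁·μ_p+λ₂ = 0.314285·0.153 + -0.012002 = 0.036083 ≈ 0.0361


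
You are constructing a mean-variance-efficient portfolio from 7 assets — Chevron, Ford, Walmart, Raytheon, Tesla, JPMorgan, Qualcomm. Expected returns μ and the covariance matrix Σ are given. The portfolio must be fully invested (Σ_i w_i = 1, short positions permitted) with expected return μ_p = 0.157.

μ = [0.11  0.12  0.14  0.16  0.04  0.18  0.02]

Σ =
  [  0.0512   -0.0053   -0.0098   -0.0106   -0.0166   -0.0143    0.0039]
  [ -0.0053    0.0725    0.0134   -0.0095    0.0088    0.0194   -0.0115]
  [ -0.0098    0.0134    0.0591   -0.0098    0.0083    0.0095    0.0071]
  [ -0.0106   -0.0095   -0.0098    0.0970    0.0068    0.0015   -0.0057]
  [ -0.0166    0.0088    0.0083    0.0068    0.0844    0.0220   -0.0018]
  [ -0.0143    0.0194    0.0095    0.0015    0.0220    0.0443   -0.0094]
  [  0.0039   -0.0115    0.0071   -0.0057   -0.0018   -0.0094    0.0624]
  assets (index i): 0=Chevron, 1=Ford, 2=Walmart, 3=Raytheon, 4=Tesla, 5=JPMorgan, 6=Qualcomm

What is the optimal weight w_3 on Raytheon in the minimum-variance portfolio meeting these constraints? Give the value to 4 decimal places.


g=Σ⁻¹μ = [4.3815  0.6965  2.5100  2.4552  -0.4557  4.9572  0.8473]
h=Σ⁻¹𝟙 = [35.4934  11.0935  15.4873  17.0008  8.6411  25.1607  19.6821]
a=μᵀg=2.200791  b=𝟙ᵀg=15.392050  c=𝟙ᵀh=132.558815  D=ac−b²=54.819017
λ₁=(c·0.157−b)/D = (132.558815·0.157−15.392050)/54.819017 = 0.098865
λ₂=(a−b·0.157)/D = (2.200791−15.392050·0.157)/54.819017 = -0.003936
w* = 0.098865·g + -0.003936·h:
  w_0 = 0.098865·4.3815 + -0.003936·35.4934 = 0.2935  (Chevron)
  w_1 = 0.098865·0.6965 + -0.003936·11.0935 = 0.0252  (Ford)
  w_2 = 0.098865·2.5100 + -0.003936·15.4873 = 0.1872  (Walmart)
  w_3 = 0.098865·2.4552 + -0.003936·17.0008 = 0.1758  (Raytheon)
  w_4 = 0.098865·-0.4557 + -0.003936·8.6411 = -0.0791  (Tesla)
  w_5 = 0.098865·4.9572 + -0.003936·25.1607 = 0.3911  (JPMorgan)
  w_6 = 0.098865·0.8473 + -0.003936·19.6821 = 0.0063  (Qualcomm)
Σw_i=1.0000  μᵀw=0.1570
σ²=wᵀΣw=λ₁·μ_p+λ₂ = 0.098865·0.157 + -0.003936 = 0.011586 ≈ 0.0116

0.1758


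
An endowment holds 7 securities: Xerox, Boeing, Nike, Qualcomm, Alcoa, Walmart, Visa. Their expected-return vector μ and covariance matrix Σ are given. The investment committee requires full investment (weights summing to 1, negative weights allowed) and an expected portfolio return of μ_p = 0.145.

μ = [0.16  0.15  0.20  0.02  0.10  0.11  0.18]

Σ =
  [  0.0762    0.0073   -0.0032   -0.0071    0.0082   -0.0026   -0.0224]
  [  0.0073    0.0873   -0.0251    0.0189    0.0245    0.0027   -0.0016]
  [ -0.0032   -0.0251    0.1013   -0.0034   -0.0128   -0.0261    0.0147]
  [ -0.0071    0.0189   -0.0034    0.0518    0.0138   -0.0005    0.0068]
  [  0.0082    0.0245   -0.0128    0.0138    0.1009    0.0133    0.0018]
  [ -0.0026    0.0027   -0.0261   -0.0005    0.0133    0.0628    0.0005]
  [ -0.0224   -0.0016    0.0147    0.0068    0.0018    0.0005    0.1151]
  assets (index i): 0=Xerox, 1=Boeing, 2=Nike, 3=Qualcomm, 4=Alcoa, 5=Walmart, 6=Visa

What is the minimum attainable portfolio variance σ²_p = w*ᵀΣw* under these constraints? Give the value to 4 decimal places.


0.0107

u=Σ⁻¹μ = [2.5710  2.3306  3.1899  -0.1508  0.2129  3.0239  1.6816]
v=Σ⁻¹𝟙 = [17.6317  10.2164  18.6796  17.5829  2.7128  23.4739  8.6926]
a=μᵀu=2.052533  b=𝟙ᵀu=12.859208  c=𝟙ᵀv=98.990048  D=ac−b²=37.821136
λ₁=(c·0.145−b)/D = (98.990048·0.145−12.859208)/37.821136 = 0.039511
λ₂=(a−b·0.145)/D = (2.052533−12.859208·0.145)/37.821136 = 0.004969
w* = 0.039511·u + 0.004969·v:
  w_0 = 0.039511·2.5710 + 0.004969·17.6317 = 0.1892  (Xerox)
  w_1 = 0.039511·2.3306 + 0.004969·10.2164 = 0.1429  (Boeing)
  w_2 = 0.039511·3.1899 + 0.004969·18.6796 = 0.2189  (Nike)
  w_3 = 0.039511·-0.1508 + 0.004969·17.5829 = 0.0814  (Qualcomm)
  w_4 = 0.039511·0.2129 + 0.004969·2.7128 = 0.0219  (Alcoa)
  w_5 = 0.039511·3.0239 + 0.004969·23.4739 = 0.2361  (Walmart)
  w_6 = 0.039511·1.6816 + 0.004969·8.6926 = 0.1096  (Visa)
Σw_i=1.0000  μᵀw=0.1450
σ²=wᵀΣw=λ₁·μ_p+λ₂ = 0.039511·0.145 + 0.004969 = 0.010698 ≈ 0.0107


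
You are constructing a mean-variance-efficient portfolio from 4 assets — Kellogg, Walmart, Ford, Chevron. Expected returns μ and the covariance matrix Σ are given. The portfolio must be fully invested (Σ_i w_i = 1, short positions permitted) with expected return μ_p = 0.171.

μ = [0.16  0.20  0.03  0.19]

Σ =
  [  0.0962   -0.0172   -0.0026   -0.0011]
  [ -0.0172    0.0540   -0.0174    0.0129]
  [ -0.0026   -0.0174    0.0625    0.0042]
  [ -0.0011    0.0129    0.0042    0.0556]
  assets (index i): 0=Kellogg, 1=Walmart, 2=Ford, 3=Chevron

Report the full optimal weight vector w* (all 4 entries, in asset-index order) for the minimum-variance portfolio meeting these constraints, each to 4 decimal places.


u=Σ⁻¹μ = [2.5411  4.5086  1.6867  2.2941]
v=Σ⁻¹𝟙 = [16.3799  29.2006  24.1584  9.7098]
a=μᵀu=1.794771  b=𝟙ᵀu=11.030512  c=𝟙ᵀv=79.448619  D=ac−b²=20.919908
λ₁=(c·0.171−b)/D = (79.448619·0.171−11.030512)/20.919908 = 0.122142
λ₂=(a−b·0.171)/D = (1.794771−11.030512·0.171)/20.919908 = -0.004371
w* = 0.122142·u + -0.004371·v:
  w_0 = 0.122142·2.5411 + -0.004371·16.3799 = 0.2388  (Kellogg)
  w_1 = 0.122142·4.5086 + -0.004371·29.2006 = 0.4230  (Walmart)
  w_2 = 0.122142·1.6867 + -0.004371·24.1584 = 0.1004  (Ford)
  w_3 = 0.122142·2.2941 + -0.004371·9.7098 = 0.2378  (Chevron)
Σw_i=1.0000  μᵀw=0.1710
σ²=wᵀΣw=λ₁·μ_p+λ₂ = 0.122142·0.171 + -0.004371 = 0.016515 ≈ 0.0165

0.2388  0.4230  0.1004  0.2378


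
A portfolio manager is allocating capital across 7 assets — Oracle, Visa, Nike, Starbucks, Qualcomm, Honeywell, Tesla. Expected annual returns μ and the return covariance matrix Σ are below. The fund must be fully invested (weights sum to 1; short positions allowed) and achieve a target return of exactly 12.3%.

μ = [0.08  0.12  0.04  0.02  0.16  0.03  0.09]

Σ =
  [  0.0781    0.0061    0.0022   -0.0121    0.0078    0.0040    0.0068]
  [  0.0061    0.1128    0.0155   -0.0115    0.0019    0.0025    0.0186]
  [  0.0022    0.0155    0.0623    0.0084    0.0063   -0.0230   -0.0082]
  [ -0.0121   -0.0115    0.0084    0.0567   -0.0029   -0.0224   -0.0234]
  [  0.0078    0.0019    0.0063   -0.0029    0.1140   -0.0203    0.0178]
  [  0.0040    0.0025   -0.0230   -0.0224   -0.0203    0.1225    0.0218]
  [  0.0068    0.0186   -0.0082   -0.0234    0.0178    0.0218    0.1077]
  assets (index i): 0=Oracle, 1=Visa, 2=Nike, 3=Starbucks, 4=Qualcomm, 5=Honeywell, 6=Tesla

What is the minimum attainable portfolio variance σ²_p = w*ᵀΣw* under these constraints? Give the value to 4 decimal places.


x=Σ⁻¹μ = [0.9139  0.9607  0.3681  1.2312  1.3583  0.6154  0.5585]
y=Σ⁻¹𝟙 = [13.9696  6.8036  16.0499  30.6163  8.7698  15.7719  10.4602]
a=μᵀx=0.513803  b=𝟙ᵀx=6.006073  c=𝟙ᵀy=102.441429  D=ac−b²=16.561779
λ₁=(c·0.123−b)/D = (102.441429·0.123−6.006073)/16.561779 = 0.398159
λ₂=(a−b·0.123)/D = (0.513803−6.006073·0.123)/16.561779 = -0.013582
w* = 0.398159·x + -0.013582·y:
  w_0 = 0.398159·0.9139 + -0.013582·13.9696 = 0.1741  (Oracle)
  w_1 = 0.398159·0.9607 + -0.013582·6.8036 = 0.2901  (Visa)
  w_2 = 0.398159·0.3681 + -0.013582·16.0499 = -0.0714  (Nike)
  w_3 = 0.398159·1.2312 + -0.013582·30.6163 = 0.0744  (Starbucks)
  w_4 = 0.398159·1.3583 + -0.013582·8.7698 = 0.4217  (Qualcomm)
  w_5 = 0.398159·0.6154 + -0.013582·15.7719 = 0.0308  (Honeywell)
  w_6 = 0.398159·0.5585 + -0.013582·10.4602 = 0.0803  (Tesla)
Σw_i=1.0000  μᵀw=0.1230
σ²=wᵀΣw=λ₁·μ_p+λ₂ = 0.398159·0.123 + -0.013582 = 0.035391 ≈ 0.0354

0.0354


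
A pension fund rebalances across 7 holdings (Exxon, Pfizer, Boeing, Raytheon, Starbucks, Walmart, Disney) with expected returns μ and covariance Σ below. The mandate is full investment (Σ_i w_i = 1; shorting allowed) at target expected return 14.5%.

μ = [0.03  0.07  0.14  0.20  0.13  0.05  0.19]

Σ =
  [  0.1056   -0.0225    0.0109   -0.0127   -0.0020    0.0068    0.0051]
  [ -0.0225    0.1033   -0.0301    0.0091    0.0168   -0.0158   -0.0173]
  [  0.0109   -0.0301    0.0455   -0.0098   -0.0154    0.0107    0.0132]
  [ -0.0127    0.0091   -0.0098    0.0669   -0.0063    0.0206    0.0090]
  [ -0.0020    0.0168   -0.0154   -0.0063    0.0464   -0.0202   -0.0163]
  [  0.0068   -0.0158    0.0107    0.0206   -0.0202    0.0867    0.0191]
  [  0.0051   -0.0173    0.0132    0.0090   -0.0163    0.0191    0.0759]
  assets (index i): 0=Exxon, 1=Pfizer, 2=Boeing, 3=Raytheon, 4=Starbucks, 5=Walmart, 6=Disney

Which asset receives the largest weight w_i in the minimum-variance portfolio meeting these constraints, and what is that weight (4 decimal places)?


Boeing (0.2986)

u=Σ⁻¹μ = [0.4829  1.7204  6.1397  3.9630  5.6316  -0.0988  2.5596]
v=Σ⁻¹𝟙 = [11.0171  20.5428  44.7881  19.5541  41.5261  11.0171  13.1550]
a=μᵀu=3.000552  b=𝟙ᵀu=20.398361  c=𝟙ᵀv=161.600330  D=ac−b²=68.797092
λ₁=(c·0.145−b)/D = (161.600330·0.145−20.398361)/68.797092 = 0.044096
λ₂=(a−b·0.145)/D = (3.000552−20.398361·0.145)/68.797092 = 0.000622
w* = 0.044096·u + 0.000622·v:
  w_0 = 0.044096·0.4829 + 0.000622·11.0171 = 0.0281  (Exxon)
  w_1 = 0.044096·1.7204 + 0.000622·20.5428 = 0.0886  (Pfizer)
  w_2 = 0.044096·6.1397 + 0.000622·44.7881 = 0.2986  (Boeing)
  w_3 = 0.044096·3.9630 + 0.000622·19.5541 = 0.1869  (Raytheon)
  w_4 = 0.044096·5.6316 + 0.000622·41.5261 = 0.2742  (Starbucks)
  w_5 = 0.044096·-0.0988 + 0.000622·11.0171 = 0.0025  (Walmart)
  w_6 = 0.044096·2.5596 + 0.000622·13.1550 = 0.1210  (Disney)
Σw_i=1.0000  μᵀw=0.1450
σ²=wᵀΣw=λ₁·μ_p+λ₂ = 0.044096·0.145 + 0.000622 = 0.007016 ≈ 0.0070


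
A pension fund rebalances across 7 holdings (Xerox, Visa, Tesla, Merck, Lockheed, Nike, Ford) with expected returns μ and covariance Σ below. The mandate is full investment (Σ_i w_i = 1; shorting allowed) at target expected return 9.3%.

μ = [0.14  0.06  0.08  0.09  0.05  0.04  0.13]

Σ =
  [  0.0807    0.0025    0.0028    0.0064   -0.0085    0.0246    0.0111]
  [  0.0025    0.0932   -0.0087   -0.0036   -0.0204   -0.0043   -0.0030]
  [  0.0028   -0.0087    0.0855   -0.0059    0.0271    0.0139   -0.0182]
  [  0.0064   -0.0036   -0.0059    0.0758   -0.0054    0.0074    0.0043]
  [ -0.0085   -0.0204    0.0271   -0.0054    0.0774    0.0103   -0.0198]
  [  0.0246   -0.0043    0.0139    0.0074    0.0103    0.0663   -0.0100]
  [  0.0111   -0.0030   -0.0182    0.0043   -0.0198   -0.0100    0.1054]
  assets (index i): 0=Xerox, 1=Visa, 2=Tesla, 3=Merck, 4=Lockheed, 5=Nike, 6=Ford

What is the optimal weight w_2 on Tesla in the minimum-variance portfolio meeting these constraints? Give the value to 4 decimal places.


x=Σ⁻¹μ = [1.5739  1.0460  1.0324  1.2130  1.2156  -0.2375  1.4320]
y=Σ⁻¹𝟙 = [7.5572  16.8587  9.9738  13.7061  18.1813  9.1316  14.6165]
a=μᵀx=0.712312  b=𝟙ᵀx=7.275464  c=𝟙ᵀy=90.025218  D=ac−b²=11.193714
λ₁=(c·0.093−b)/D = (90.025218·0.093−7.275464)/11.193714 = 0.097991
λ₂=(a−b·0.093)/D = (0.712312−7.275464·0.093)/11.193714 = 0.003189
w* = 0.097991·x + 0.003189·y:
  w_0 = 0.097991·1.5739 + 0.003189·7.5572 = 0.1783  (Xerox)
  w_1 = 0.097991·1.0460 + 0.003189·16.8587 = 0.1563  (Visa)
  w_2 = 0.097991·1.0324 + 0.003189·9.9738 = 0.1330  (Tesla)
  w_3 = 0.097991·1.2130 + 0.003189·13.7061 = 0.1626  (Merck)
  w_4 = 0.097991·1.2156 + 0.003189·18.1813 = 0.1771  (Lockheed)
  w_5 = 0.097991·-0.2375 + 0.003189·9.1316 = 0.0058  (Nike)
  w_6 = 0.097991·1.4320 + 0.003189·14.6165 = 0.1869  (Ford)
Σw_i=1.0000  μᵀw=0.0930
σ²=wᵀΣw=λ₁·μ_p+λ₂ = 0.097991·0.093 + 0.003189 = 0.012302 ≈ 0.0123

0.1330


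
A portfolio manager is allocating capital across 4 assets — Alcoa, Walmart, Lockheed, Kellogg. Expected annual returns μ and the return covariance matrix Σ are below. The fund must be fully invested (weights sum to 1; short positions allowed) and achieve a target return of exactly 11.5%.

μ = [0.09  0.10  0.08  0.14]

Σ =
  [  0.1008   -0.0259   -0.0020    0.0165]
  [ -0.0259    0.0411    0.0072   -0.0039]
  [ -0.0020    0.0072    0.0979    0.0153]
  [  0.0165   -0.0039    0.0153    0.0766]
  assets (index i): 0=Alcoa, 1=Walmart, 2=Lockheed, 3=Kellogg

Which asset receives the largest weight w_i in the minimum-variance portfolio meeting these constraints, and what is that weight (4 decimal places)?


x=Σ⁻¹μ = [1.5340  3.4926  0.3405  1.6071]
y=Σ⁻¹𝟙 = [17.4756  35.1413  6.4571  9.7900]
a=μᵀx=0.739543  b=𝟙ᵀx=6.974094  c=𝟙ᵀy=68.863929  D=ac−b²=2.289854
λ₁=(c·0.115−b)/D = (68.863929·0.115−6.974094)/2.289854 = 0.412803
λ₂=(a−b·0.115)/D = (0.739543−6.974094·0.115)/2.289854 = -0.027285
w* = 0.412803·x + -0.027285·y:
  w_0 = 0.412803·1.5340 + -0.027285·17.4756 = 0.1564  (Alcoa)
  w_1 = 0.412803·3.4926 + -0.027285·35.1413 = 0.4829  (Walmart)
  w_2 = 0.412803·0.3405 + -0.027285·6.4571 = -0.0356  (Lockheed)
  w_3 = 0.412803·1.6071 + -0.027285·9.7900 = 0.3963  (Kellogg)
Σw_i=1.0000  μᵀw=0.1150
σ²=wᵀΣw=λ₁·μ_p+λ₂ = 0.412803·0.115 + -0.027285 = 0.020188 ≈ 0.0202

Walmart (0.4829)


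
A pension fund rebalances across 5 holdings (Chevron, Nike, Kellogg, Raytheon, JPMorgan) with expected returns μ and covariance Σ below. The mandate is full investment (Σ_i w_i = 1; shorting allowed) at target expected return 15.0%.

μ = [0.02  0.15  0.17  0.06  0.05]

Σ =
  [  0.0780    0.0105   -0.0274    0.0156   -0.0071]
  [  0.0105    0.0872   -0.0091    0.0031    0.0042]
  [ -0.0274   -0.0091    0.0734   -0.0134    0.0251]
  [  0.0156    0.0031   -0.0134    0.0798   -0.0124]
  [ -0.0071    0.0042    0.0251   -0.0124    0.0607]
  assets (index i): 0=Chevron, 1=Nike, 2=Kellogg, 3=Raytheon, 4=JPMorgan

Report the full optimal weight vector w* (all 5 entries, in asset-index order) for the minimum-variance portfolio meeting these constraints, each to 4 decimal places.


x=Σ⁻¹μ = [0.8859  1.9249  3.1740  0.9877  -0.3165]
y=Σ⁻¹𝟙 = [16.5495  10.3901  19.3677  14.0967  12.5623]
a=μᵀx=0.889462  b=𝟙ᵀx=6.655927  c=𝟙ᵀy=72.966329  D=ac−b²=20.599398
λ₁=(c·0.150−b)/D = (72.966329·0.150−6.655927)/20.599398 = 0.208211
λ₂=(a−b·0.150)/D = (0.889462−6.655927·0.150)/20.599398 = -0.005288
w* = 0.208211·x + -0.005288·y:
  w_0 = 0.208211·0.8859 + -0.005288·16.5495 = 0.0969  (Chevron)
  w_1 = 0.208211·1.9249 + -0.005288·10.3901 = 0.3458  (Nike)
  w_2 = 0.208211·3.1740 + -0.005288·19.3677 = 0.5584  (Kellogg)
  w_3 = 0.208211·0.9877 + -0.005288·14.0967 = 0.1311  (Raytheon)
  w_4 = 0.208211·-0.3165 + -0.005288·12.5623 = -0.1323  (JPMorgan)
Σw_i=1.0000  μᵀw=0.1500
σ²=wᵀΣw=λ₁·μ_p+λ₂ = 0.208211·0.150 + -0.005288 = 0.025944 ≈ 0.0259

0.0969  0.3458  0.5584  0.1311  -0.1323


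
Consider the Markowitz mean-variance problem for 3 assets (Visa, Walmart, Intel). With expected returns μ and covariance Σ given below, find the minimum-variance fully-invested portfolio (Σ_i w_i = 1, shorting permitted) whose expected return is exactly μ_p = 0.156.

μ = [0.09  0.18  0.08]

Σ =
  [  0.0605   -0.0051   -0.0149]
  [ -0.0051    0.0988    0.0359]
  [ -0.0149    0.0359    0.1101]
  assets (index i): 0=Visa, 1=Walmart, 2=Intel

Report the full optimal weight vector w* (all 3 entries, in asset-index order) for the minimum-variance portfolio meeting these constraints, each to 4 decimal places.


p=Σ⁻¹μ = [1.7313  1.7720  0.3831]
q=Σ⁻¹𝟙 = [19.4450  7.7919  9.1735]
a=μᵀp=0.505434  b=𝟙ᵀp=3.886476  c=𝟙ᵀq=36.410425  D=ac−b²=3.298362
λ₁=(c·0.156−b)/D = (36.410425·0.156−3.886476)/3.298362 = 0.543770
λ₂=(a−b·0.156)/D = (0.505434−3.886476·0.156)/3.298362 = -0.030578
w* = 0.543770·p + -0.030578·q:
  w_0 = 0.543770·1.7313 + -0.030578·19.4450 = 0.3469  (Visa)
  w_1 = 0.543770·1.7720 + -0.030578·7.7919 = 0.7253  (Walmart)
  w_2 = 0.543770·0.3831 + -0.030578·9.1735 = -0.0722  (Intel)
Σw_i=1.0000  μᵀw=0.1560
σ²=wᵀΣw=λ₁·μ_p+λ₂ = 0.543770·0.156 + -0.030578 = 0.054250 ≈ 0.0543

0.3469  0.7253  -0.0722


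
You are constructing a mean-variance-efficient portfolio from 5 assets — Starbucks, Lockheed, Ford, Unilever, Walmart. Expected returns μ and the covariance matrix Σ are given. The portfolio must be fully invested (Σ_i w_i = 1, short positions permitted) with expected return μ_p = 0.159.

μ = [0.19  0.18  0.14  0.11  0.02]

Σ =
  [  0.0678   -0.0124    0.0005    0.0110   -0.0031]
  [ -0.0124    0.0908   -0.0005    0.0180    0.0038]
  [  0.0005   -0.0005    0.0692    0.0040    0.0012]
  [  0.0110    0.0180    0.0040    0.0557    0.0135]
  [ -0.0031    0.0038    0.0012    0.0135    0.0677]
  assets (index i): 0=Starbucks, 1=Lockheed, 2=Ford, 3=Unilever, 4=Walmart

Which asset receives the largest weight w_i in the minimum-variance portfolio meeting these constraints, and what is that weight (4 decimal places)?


x=Σ⁻¹μ = [3.1577  2.3359  1.9903  0.4068  0.1925]
y=Σ⁻¹𝟙 = [16.2231  11.3888  13.7892  6.8647  13.2614]
a=μᵀx=1.347662  b=𝟙ᵀx=8.083197  c=𝟙ᵀy=61.527098  D=ac−b²=17.579666
λ₁=(c·0.159−b)/D = (61.527098·0.159−8.083197)/17.579666 = 0.096681
λ₂=(a−b·0.159)/D = (1.347662−8.083197·0.159)/17.579666 = 0.003551
w* = 0.096681·x + 0.003551·y:
  w_0 = 0.096681·3.1577 + 0.003551·16.2231 = 0.3629  (Starbucks)
  w_1 = 0.096681·2.3359 + 0.003551·11.3888 = 0.2663  (Lockheed)
  w_2 = 0.096681·1.9903 + 0.003551·13.7892 = 0.2414  (Ford)
  w_3 = 0.096681·0.4068 + 0.003551·6.8647 = 0.0637  (Unilever)
  w_4 = 0.096681·0.1925 + 0.003551·13.2614 = 0.0657  (Walmart)
Σw_i=1.0000  μᵀw=0.1590
σ²=wᵀΣw=λ₁·μ_p+λ₂ = 0.096681·0.159 + 0.003551 = 0.018924 ≈ 0.0189

Starbucks (0.3629)


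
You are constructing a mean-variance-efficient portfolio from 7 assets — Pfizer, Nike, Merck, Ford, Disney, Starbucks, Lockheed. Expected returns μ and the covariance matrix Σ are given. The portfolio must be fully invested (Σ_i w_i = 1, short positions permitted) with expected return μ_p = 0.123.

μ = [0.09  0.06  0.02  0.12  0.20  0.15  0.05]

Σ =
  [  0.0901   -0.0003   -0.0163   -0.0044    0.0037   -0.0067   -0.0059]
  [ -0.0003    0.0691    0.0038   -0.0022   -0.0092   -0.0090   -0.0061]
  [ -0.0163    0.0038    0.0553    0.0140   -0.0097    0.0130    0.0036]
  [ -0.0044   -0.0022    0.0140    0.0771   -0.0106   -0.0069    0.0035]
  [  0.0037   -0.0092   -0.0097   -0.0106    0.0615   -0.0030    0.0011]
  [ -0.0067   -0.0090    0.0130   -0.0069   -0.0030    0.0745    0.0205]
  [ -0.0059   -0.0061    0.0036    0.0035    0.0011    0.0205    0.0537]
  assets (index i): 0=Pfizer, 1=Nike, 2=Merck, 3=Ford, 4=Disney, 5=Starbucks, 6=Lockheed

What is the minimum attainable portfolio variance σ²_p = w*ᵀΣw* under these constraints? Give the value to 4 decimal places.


0.0093

u=Σ⁻¹μ = [1.1657  1.8406  0.0170  2.4705  4.0194  2.7338  -0.0199]
v=Σ⁻¹𝟙 = [16.0788  20.1827  17.9899  14.9087  24.0453  12.3029  15.3143]
a=μᵀu=1.725111  b=𝟙ᵀu=12.227107  c=𝟙ᵀv=120.822538  D=ac−b²=58.930086
λ₁=(c·0.123−b)/D = (120.822538·0.123−12.227107)/58.930086 = 0.044698
λ₂=(a−b·0.123)/D = (1.725111−12.227107·0.123)/58.930086 = 0.003753
w* = 0.044698·u + 0.003753·v:
  w_0 = 0.044698·1.1657 + 0.003753·16.0788 = 0.1125  (Pfizer)
  w_1 = 0.044698·1.8406 + 0.003753·20.1827 = 0.1580  (Nike)
  w_2 = 0.044698·0.0170 + 0.003753·17.9899 = 0.0683  (Merck)
  w_3 = 0.044698·2.4705 + 0.003753·14.9087 = 0.1664  (Ford)
  w_4 = 0.044698·4.0194 + 0.003753·24.0453 = 0.2699  (Disney)
  w_5 = 0.044698·2.7338 + 0.003753·12.3029 = 0.1684  (Starbucks)
  w_6 = 0.044698·-0.0199 + 0.003753·15.3143 = 0.0566  (Lockheed)
Σw_i=1.0000  μᵀw=0.1230
σ²=wᵀΣw=λ₁·μ_p+λ₂ = 0.044698·0.123 + 0.003753 = 0.009251 ≈ 0.0093


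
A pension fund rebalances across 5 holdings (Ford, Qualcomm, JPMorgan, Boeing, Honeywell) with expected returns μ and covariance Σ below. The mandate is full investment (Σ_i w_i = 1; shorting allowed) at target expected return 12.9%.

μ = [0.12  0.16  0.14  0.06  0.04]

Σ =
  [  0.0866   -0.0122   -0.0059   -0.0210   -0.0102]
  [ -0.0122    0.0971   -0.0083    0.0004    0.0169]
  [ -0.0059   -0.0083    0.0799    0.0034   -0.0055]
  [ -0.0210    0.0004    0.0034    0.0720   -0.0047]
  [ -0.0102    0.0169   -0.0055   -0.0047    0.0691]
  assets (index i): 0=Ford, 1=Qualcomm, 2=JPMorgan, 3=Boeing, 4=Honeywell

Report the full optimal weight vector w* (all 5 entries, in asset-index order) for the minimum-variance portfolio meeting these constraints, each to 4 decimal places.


p=Σ⁻¹μ = [2.2340  1.9832  2.1101  1.4192  0.6881]
q=Σ⁻¹𝟙 = [21.1926  11.1632  15.5760  20.4148  17.4982]
a=μᵀp=0.993497  b=𝟙ᵀp=8.434674  c=𝟙ᵀq=85.844719  D=ac−b²=14.142743
λ₁=(c·0.129−b)/D = (85.844719·0.129−8.434674)/14.142743 = 0.186618
λ₂=(a−b·0.129)/D = (0.993497−8.434674·0.129)/14.142743 = -0.006687
w* = 0.186618·p + -0.006687·q:
  w_0 = 0.186618·2.2340 + -0.006687·21.1926 = 0.2752  (Ford)
  w_1 = 0.186618·1.9832 + -0.006687·11.1632 = 0.2955  (Qualcomm)
  w_2 = 0.186618·2.1101 + -0.006687·15.5760 = 0.2896  (JPMorgan)
  w_3 = 0.186618·1.4192 + -0.006687·20.4148 = 0.1283  (Boeing)
  w_4 = 0.186618·0.6881 + -0.006687·17.4982 = 0.0114  (Honeywell)
Σw_i=1.0000  μᵀw=0.1290
σ²=wᵀΣw=λ₁·μ_p+λ₂ = 0.186618·0.129 + -0.006687 = 0.017387 ≈ 0.0174

0.2752  0.2955  0.2896  0.1283  0.0114


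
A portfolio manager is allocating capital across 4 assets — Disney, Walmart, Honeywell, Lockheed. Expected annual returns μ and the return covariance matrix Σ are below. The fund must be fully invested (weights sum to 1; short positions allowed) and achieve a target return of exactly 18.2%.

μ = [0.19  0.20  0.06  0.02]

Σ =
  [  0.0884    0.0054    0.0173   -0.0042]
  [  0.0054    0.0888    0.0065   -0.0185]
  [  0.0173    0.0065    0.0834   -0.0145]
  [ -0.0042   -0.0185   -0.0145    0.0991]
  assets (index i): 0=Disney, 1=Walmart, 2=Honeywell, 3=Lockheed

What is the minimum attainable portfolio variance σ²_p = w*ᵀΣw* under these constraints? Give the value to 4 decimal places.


x=Σ⁻¹μ = [1.9957  2.2677  0.2587  0.7476]
y=Σ⁻¹𝟙 = [8.9337  12.9026  11.6675  14.5852]
a=μᵀx=0.863195  b=𝟙ᵀx=5.269661  c=𝟙ᵀy=48.088930  D=ac−b²=13.740772
λ₁=(c·0.182−b)/D = (48.088930·0.182−5.269661)/13.740772 = 0.253445
λ₂=(a−b·0.182)/D = (0.863195−5.269661·0.182)/13.740772 = -0.006978
w* = 0.253445·x + -0.006978·y:
  w_0 = 0.253445·1.9957 + -0.006978·8.9337 = 0.4435  (Disney)
  w_1 = 0.253445·2.2677 + -0.006978·12.9026 = 0.4847  (Walmart)
  w_2 = 0.253445·0.2587 + -0.006978·11.6675 = -0.0159  (Honeywell)
  w_3 = 0.253445·0.7476 + -0.006978·14.5852 = 0.0877  (Lockheed)
Σw_i=1.0000  μᵀw=0.1820
σ²=wᵀΣw=λ₁·μ_p+λ₂ = 0.253445·0.182 + -0.006978 = 0.039149 ≈ 0.0391

0.0391


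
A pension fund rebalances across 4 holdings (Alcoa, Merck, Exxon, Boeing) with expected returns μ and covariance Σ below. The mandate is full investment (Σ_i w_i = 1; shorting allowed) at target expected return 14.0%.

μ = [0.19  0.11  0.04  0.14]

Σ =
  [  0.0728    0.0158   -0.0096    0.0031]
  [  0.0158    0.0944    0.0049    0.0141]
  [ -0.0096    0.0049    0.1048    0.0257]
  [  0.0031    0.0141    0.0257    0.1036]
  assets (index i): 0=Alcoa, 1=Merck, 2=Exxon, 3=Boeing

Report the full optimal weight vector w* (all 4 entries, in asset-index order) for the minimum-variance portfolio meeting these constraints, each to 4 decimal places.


0.4504  0.1685  0.1747  0.2064

g=Σ⁻¹μ = [2.4795  0.5664  0.3067  1.1240]
h=Σ⁻¹𝟙 = [13.1294  7.0229  8.9228  6.0904]
a=μᵀg=0.703046  b=𝟙ᵀg=4.476656  c=𝟙ᵀh=35.165378  D=ac−b²=4.682420
λ₁=(c·0.140−b)/D = (35.165378·0.140−4.476656)/4.682420 = 0.095356
λ₂=(a−b·0.140)/D = (0.703046−4.476656·0.140)/4.682420 = 0.016298
w* = 0.095356·g + 0.016298·h:
  w_0 = 0.095356·2.4795 + 0.016298·13.1294 = 0.4504  (Alcoa)
  w_1 = 0.095356·0.5664 + 0.016298·7.0229 = 0.1685  (Merck)
  w_2 = 0.095356·0.3067 + 0.016298·8.9228 = 0.1747  (Exxon)
  w_3 = 0.095356·1.1240 + 0.016298·6.0904 = 0.2064  (Boeing)
Σw_i=1.0000  μᵀw=0.1400
σ²=wᵀΣw=λ₁·μ_p+λ₂ = 0.095356·0.140 + 0.016298 = 0.029648 ≈ 0.0296


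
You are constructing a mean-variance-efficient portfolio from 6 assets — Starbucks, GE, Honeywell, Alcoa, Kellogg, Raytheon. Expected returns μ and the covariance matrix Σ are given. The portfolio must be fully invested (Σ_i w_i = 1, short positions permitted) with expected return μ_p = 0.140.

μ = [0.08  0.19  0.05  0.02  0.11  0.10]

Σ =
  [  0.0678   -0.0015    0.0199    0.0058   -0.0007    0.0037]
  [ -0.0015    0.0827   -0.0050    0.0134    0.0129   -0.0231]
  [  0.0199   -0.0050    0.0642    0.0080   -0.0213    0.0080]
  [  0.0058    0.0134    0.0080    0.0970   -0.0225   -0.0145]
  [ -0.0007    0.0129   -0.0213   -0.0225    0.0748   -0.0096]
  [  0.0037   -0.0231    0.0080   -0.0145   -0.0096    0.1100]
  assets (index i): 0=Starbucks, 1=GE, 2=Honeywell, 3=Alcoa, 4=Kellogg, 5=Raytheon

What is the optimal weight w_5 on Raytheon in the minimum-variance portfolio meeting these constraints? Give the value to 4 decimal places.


g=Σ⁻¹μ = [0.8399  2.4888  1.0246  0.3337  1.6359  1.5157]
h=Σ⁻¹𝟙 = [7.9914  11.3523  18.0218  14.0736  22.6126  13.7240]
a=μᵀg=0.929484  b=𝟙ᵀg=7.838590  c=𝟙ᵀh=87.775632  D=ac−b²=20.142560
λ₁=(c·0.140−b)/D = (87.775632·0.140−7.838590)/20.142560 = 0.220925
λ₂=(a−b·0.140)/D = (0.929484−7.838590·0.140)/20.142560 = -0.008337
w* = 0.220925·g + -0.008337·h:
  w_0 = 0.220925·0.8399 + -0.008337·7.9914 = 0.1189  (Starbucks)
  w_1 = 0.220925·2.4888 + -0.008337·11.3523 = 0.4552  (GE)
  w_2 = 0.220925·1.0246 + -0.008337·18.0218 = 0.0761  (Honeywell)
  w_3 = 0.220925·0.3337 + -0.008337·14.0736 = -0.0436  (Alcoa)
  w_4 = 0.220925·1.6359 + -0.008337·22.6126 = 0.1729  (Kellogg)
  w_5 = 0.220925·1.5157 + -0.008337·13.7240 = 0.2205  (Raytheon)
Σw_i=1.0000  μᵀw=0.1400
σ²=wᵀΣw=λ₁·μ_p+λ₂ = 0.220925·0.140 + -0.008337 = 0.022593 ≈ 0.0226

0.2205


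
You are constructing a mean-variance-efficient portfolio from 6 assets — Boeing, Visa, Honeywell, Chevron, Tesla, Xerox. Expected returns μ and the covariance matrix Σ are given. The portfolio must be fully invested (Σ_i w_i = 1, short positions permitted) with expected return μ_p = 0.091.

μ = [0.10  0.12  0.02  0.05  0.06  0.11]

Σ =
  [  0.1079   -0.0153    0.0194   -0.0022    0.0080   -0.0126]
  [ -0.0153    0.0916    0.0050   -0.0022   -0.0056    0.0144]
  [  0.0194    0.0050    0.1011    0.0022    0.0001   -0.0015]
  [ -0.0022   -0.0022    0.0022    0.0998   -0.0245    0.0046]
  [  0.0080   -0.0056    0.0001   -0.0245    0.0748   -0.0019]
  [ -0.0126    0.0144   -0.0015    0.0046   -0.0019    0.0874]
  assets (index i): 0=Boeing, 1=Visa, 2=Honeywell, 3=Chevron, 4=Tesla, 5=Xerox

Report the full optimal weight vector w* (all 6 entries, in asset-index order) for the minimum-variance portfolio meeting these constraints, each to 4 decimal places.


0.2050  0.2391  0.0028  0.1495  0.2023  0.2012

g=Σ⁻¹μ = [1.2222  1.4174  -0.1070  0.7670  1.0589  1.1821]
h=Σ⁻¹𝟙 = [9.8503  11.9451  7.2391  14.3070  18.1569  10.6596]
a=μᵀg=0.522073  b=𝟙ᵀg=5.540549  c=𝟙ᵀh=72.158083  D=ac−b²=6.974134
λ₁=(c·0.091−b)/D = (72.158083·0.091−5.540549)/6.974134 = 0.147092
λ₂=(a−b·0.091)/D = (0.522073−5.540549·0.091)/6.974134 = 0.002564
w* = 0.147092·g + 0.002564·h:
  w_0 = 0.147092·1.2222 + 0.002564·9.8503 = 0.2050  (Boeing)
  w_1 = 0.147092·1.4174 + 0.002564·11.9451 = 0.2391  (Visa)
  w_2 = 0.147092·-0.1070 + 0.002564·7.2391 = 0.0028  (Honeywell)
  w_3 = 0.147092·0.7670 + 0.002564·14.3070 = 0.1495  (Chevron)
  w_4 = 0.147092·1.0589 + 0.002564·18.1569 = 0.2023  (Tesla)
  w_5 = 0.147092·1.1821 + 0.002564·10.6596 = 0.2012  (Xerox)
Σw_i=1.0000  μᵀw=0.0910
σ²=wᵀΣw=λ₁·μ_p+λ₂ = 0.147092·0.091 + 0.002564 = 0.015950 ≈ 0.0159


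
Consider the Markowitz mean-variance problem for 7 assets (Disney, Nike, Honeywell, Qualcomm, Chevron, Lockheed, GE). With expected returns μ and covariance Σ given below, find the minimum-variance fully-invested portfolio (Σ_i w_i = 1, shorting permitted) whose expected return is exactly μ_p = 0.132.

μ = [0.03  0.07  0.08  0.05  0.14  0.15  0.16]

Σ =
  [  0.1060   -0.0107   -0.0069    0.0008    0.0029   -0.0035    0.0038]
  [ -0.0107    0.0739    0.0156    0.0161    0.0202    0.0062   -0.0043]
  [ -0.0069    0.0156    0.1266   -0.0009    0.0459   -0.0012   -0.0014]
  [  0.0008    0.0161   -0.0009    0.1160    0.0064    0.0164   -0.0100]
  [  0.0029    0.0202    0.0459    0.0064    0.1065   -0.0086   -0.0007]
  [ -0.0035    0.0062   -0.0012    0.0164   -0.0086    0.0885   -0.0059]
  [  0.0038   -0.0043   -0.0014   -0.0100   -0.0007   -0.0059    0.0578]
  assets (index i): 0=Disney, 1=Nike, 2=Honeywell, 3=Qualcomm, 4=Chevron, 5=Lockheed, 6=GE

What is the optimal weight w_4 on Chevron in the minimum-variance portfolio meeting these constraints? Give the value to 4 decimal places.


p=Σ⁻¹μ = [0.2669  0.5534  0.1637  0.2704  1.2929  1.9483  3.0571]
q=Σ⁻¹𝟙 = [10.3894  11.1261  5.5700  6.8459  5.2513  11.5821  20.0109]
a=μᵀp=1.035742  b=𝟙ᵀp=7.552642  c=𝟙ᵀq=70.775644  D=ac−b²=16.262868
λ₁=(c·0.132−b)/D = (70.775644·0.132−7.552642)/16.262868 = 0.110051
λ₂=(a−b·0.132)/D = (1.035742−7.552642·0.132)/16.262868 = 0.002385
w* = 0.110051·p + 0.002385·q:
  w_0 = 0.110051·0.2669 + 0.002385·10.3894 = 0.0542  (Disney)
  w_1 = 0.110051·0.5534 + 0.002385·11.1261 = 0.0874  (Nike)
  w_2 = 0.110051·0.1637 + 0.002385·5.5700 = 0.0313  (Honeywell)
  w_3 = 0.110051·0.2704 + 0.002385·6.8459 = 0.0461  (Qualcomm)
  w_4 = 0.110051·1.2929 + 0.002385·5.2513 = 0.1548  (Chevron)
  w_5 = 0.110051·1.9483 + 0.002385·11.5821 = 0.2420  (Lockheed)
  w_6 = 0.110051·3.0571 + 0.002385·20.0109 = 0.3842  (GE)
Σw_i=1.0000  μᵀw=0.1320
σ²=wᵀΣw=λ₁·μ_p+λ₂ = 0.110051·0.132 + 0.002385 = 0.016912 ≈ 0.0169

0.1548


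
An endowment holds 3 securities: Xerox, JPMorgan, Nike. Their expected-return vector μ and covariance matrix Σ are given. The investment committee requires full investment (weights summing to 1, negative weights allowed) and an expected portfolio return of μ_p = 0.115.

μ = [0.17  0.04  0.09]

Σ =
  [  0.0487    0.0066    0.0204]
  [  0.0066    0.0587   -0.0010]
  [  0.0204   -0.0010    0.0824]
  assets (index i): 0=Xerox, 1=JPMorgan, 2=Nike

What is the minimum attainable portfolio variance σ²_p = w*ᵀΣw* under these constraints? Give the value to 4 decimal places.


0.0267

u=Σ⁻¹μ = [3.3354  0.3110  0.2703]
v=Σ⁻¹𝟙 = [14.8034  15.5189  8.6593]
a=μᵀu=0.603782  b=𝟙ᵀu=3.916671  c=𝟙ᵀv=38.981587  D=ac−b²=8.196066
λ₁=(c·0.115−b)/D = (38.981587·0.115−3.916671)/8.196066 = 0.069083
λ₂=(a−b·0.115)/D = (0.603782−3.916671·0.115)/8.196066 = 0.018712
w* = 0.069083·u + 0.018712·v:
  w_0 = 0.069083·3.3354 + 0.018712·14.8034 = 0.5074  (Xerox)
  w_1 = 0.069083·0.3110 + 0.018712·15.5189 = 0.3119  (JPMorgan)
  w_2 = 0.069083·0.2703 + 0.018712·8.6593 = 0.1807  (Nike)
Σw_i=1.0000  μᵀw=0.1150
σ²=wᵀΣw=λ₁·μ_p+λ₂ = 0.069083·0.115 + 0.018712 = 0.026657 ≈ 0.0267


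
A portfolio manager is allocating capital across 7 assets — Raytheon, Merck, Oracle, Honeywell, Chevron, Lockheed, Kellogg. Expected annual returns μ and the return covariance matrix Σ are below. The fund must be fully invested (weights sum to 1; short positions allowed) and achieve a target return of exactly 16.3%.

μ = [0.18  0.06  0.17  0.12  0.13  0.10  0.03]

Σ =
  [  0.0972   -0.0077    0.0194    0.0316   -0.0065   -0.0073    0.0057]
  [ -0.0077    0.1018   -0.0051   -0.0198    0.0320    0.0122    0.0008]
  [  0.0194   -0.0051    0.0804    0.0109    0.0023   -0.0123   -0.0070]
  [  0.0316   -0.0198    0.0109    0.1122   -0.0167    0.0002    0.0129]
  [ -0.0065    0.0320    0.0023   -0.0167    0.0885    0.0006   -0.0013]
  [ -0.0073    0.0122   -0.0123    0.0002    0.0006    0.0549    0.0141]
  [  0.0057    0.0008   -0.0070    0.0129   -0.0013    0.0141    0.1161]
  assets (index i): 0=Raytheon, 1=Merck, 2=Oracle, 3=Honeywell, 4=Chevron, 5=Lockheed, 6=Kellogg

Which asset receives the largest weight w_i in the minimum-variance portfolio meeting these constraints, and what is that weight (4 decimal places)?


Lockheed (0.3186)

g=Σ⁻¹μ = [1.5293  0.1517  1.9798  0.7122  1.5921  2.4287  -0.0546]
h=Σ⁻¹𝟙 = [7.5191  6.9403  13.1585  7.5680  10.3875  18.9477  5.9639]
a=μᵀg=1.154591  b=𝟙ᵀg=8.339034  c=𝟙ᵀh=70.485082  D=ac−b²=11.841938
λ₁=(c·0.163−b)/D = (70.485082·0.163−8.339034)/11.841938 = 0.266007
λ₂=(a−b·0.163)/D = (1.154591−8.339034·0.163)/11.841938 = -0.017284
w* = 0.266007·g + -0.017284·h:
  w_0 = 0.266007·1.5293 + -0.017284·7.5191 = 0.2768  (Raytheon)
  w_1 = 0.266007·0.1517 + -0.017284·6.9403 = -0.0796  (Merck)
  w_2 = 0.266007·1.9798 + -0.017284·13.1585 = 0.2992  (Oracle)
  w_3 = 0.266007·0.7122 + -0.017284·7.5680 = 0.0586  (Honeywell)
  w_4 = 0.266007·1.5921 + -0.017284·10.3875 = 0.2440  (Chevron)
  w_5 = 0.266007·2.4287 + -0.017284·18.9477 = 0.3186  (Lockheed)
  w_6 = 0.266007·-0.0546 + -0.017284·5.9639 = -0.1176  (Kellogg)
Σw_i=1.0000  μᵀw=0.1630
σ²=wᵀΣw=λ₁·μ_p+λ₂ = 0.266007·0.163 + -0.017284 = 0.026075 ≈ 0.0261
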